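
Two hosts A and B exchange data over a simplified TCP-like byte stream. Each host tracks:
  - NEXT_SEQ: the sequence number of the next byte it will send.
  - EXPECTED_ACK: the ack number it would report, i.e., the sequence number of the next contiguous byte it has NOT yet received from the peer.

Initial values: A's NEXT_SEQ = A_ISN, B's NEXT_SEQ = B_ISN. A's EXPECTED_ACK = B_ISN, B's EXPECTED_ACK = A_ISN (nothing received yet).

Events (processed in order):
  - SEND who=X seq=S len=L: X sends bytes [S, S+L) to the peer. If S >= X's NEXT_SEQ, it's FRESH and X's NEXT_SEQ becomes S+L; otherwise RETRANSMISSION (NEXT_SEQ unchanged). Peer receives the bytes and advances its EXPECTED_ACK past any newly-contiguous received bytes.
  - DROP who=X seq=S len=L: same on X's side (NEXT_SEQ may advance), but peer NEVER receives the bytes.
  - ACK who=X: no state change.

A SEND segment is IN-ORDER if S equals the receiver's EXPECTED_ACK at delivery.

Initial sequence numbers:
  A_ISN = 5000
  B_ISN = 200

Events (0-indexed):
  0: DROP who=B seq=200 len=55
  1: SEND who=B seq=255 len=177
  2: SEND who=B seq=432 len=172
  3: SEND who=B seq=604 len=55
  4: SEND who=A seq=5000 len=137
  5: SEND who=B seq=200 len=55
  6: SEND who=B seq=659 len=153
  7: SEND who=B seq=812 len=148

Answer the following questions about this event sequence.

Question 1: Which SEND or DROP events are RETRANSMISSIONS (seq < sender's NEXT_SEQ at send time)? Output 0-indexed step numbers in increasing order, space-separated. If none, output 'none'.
Answer: 5

Derivation:
Step 0: DROP seq=200 -> fresh
Step 1: SEND seq=255 -> fresh
Step 2: SEND seq=432 -> fresh
Step 3: SEND seq=604 -> fresh
Step 4: SEND seq=5000 -> fresh
Step 5: SEND seq=200 -> retransmit
Step 6: SEND seq=659 -> fresh
Step 7: SEND seq=812 -> fresh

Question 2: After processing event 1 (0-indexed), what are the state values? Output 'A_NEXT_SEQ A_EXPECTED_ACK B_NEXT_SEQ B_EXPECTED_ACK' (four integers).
After event 0: A_seq=5000 A_ack=200 B_seq=255 B_ack=5000
After event 1: A_seq=5000 A_ack=200 B_seq=432 B_ack=5000

5000 200 432 5000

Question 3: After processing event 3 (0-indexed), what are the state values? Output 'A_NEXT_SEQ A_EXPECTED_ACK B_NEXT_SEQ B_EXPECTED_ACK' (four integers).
After event 0: A_seq=5000 A_ack=200 B_seq=255 B_ack=5000
After event 1: A_seq=5000 A_ack=200 B_seq=432 B_ack=5000
After event 2: A_seq=5000 A_ack=200 B_seq=604 B_ack=5000
After event 3: A_seq=5000 A_ack=200 B_seq=659 B_ack=5000

5000 200 659 5000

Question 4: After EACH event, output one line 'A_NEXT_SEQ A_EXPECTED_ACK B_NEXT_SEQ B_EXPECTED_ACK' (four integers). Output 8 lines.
5000 200 255 5000
5000 200 432 5000
5000 200 604 5000
5000 200 659 5000
5137 200 659 5137
5137 659 659 5137
5137 812 812 5137
5137 960 960 5137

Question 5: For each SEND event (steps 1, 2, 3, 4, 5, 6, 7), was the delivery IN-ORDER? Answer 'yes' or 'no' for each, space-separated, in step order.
Answer: no no no yes yes yes yes

Derivation:
Step 1: SEND seq=255 -> out-of-order
Step 2: SEND seq=432 -> out-of-order
Step 3: SEND seq=604 -> out-of-order
Step 4: SEND seq=5000 -> in-order
Step 5: SEND seq=200 -> in-order
Step 6: SEND seq=659 -> in-order
Step 7: SEND seq=812 -> in-order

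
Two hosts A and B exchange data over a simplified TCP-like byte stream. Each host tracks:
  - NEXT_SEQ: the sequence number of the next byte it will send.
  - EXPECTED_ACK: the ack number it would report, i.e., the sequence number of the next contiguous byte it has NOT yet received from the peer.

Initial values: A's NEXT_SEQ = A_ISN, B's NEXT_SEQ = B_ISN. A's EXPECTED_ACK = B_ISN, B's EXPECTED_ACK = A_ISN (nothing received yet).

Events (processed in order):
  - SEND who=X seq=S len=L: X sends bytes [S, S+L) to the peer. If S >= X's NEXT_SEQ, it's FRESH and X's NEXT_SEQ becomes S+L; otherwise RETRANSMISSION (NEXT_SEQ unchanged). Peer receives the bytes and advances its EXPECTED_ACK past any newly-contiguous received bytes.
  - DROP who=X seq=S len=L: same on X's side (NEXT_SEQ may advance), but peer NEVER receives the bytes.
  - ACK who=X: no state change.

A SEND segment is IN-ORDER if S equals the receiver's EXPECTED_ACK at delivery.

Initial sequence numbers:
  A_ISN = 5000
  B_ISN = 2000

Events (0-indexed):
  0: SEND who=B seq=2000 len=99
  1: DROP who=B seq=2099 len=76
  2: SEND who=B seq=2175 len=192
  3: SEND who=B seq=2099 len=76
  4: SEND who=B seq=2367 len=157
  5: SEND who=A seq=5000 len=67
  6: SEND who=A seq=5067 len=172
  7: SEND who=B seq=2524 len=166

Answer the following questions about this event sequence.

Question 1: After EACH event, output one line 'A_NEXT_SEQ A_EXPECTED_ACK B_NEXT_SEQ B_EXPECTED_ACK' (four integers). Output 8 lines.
5000 2099 2099 5000
5000 2099 2175 5000
5000 2099 2367 5000
5000 2367 2367 5000
5000 2524 2524 5000
5067 2524 2524 5067
5239 2524 2524 5239
5239 2690 2690 5239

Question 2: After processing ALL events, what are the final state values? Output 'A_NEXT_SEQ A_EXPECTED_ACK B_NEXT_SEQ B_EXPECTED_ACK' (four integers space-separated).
Answer: 5239 2690 2690 5239

Derivation:
After event 0: A_seq=5000 A_ack=2099 B_seq=2099 B_ack=5000
After event 1: A_seq=5000 A_ack=2099 B_seq=2175 B_ack=5000
After event 2: A_seq=5000 A_ack=2099 B_seq=2367 B_ack=5000
After event 3: A_seq=5000 A_ack=2367 B_seq=2367 B_ack=5000
After event 4: A_seq=5000 A_ack=2524 B_seq=2524 B_ack=5000
After event 5: A_seq=5067 A_ack=2524 B_seq=2524 B_ack=5067
After event 6: A_seq=5239 A_ack=2524 B_seq=2524 B_ack=5239
After event 7: A_seq=5239 A_ack=2690 B_seq=2690 B_ack=5239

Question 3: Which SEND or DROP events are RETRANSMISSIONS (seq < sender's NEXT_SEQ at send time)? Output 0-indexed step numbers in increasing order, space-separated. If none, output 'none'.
Step 0: SEND seq=2000 -> fresh
Step 1: DROP seq=2099 -> fresh
Step 2: SEND seq=2175 -> fresh
Step 3: SEND seq=2099 -> retransmit
Step 4: SEND seq=2367 -> fresh
Step 5: SEND seq=5000 -> fresh
Step 6: SEND seq=5067 -> fresh
Step 7: SEND seq=2524 -> fresh

Answer: 3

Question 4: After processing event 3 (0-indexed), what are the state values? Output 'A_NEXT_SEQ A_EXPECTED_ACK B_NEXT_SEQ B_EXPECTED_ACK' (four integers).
After event 0: A_seq=5000 A_ack=2099 B_seq=2099 B_ack=5000
After event 1: A_seq=5000 A_ack=2099 B_seq=2175 B_ack=5000
After event 2: A_seq=5000 A_ack=2099 B_seq=2367 B_ack=5000
After event 3: A_seq=5000 A_ack=2367 B_seq=2367 B_ack=5000

5000 2367 2367 5000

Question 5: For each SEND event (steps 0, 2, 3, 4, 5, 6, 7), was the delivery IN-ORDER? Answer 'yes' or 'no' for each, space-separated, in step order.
Step 0: SEND seq=2000 -> in-order
Step 2: SEND seq=2175 -> out-of-order
Step 3: SEND seq=2099 -> in-order
Step 4: SEND seq=2367 -> in-order
Step 5: SEND seq=5000 -> in-order
Step 6: SEND seq=5067 -> in-order
Step 7: SEND seq=2524 -> in-order

Answer: yes no yes yes yes yes yes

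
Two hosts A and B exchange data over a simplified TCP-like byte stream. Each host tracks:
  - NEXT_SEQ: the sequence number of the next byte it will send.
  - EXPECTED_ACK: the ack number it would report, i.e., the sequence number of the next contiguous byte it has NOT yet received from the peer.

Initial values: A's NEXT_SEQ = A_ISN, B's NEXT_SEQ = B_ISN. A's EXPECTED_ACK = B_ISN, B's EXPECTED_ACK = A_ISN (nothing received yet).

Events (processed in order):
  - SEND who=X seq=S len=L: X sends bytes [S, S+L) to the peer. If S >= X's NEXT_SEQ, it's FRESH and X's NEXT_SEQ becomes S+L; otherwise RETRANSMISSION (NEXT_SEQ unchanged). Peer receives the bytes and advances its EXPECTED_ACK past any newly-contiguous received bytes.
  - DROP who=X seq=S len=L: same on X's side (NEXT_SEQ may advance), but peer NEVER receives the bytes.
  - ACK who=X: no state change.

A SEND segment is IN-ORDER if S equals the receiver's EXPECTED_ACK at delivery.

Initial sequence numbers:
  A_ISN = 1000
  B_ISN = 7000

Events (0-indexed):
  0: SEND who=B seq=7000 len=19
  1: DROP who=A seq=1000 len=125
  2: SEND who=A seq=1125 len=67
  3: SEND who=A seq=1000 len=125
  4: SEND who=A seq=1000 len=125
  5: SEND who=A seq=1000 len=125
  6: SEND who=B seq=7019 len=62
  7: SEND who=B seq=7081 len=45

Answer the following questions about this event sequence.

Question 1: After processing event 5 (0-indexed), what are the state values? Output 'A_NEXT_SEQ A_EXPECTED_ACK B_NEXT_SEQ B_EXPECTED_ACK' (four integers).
After event 0: A_seq=1000 A_ack=7019 B_seq=7019 B_ack=1000
After event 1: A_seq=1125 A_ack=7019 B_seq=7019 B_ack=1000
After event 2: A_seq=1192 A_ack=7019 B_seq=7019 B_ack=1000
After event 3: A_seq=1192 A_ack=7019 B_seq=7019 B_ack=1192
After event 4: A_seq=1192 A_ack=7019 B_seq=7019 B_ack=1192
After event 5: A_seq=1192 A_ack=7019 B_seq=7019 B_ack=1192

1192 7019 7019 1192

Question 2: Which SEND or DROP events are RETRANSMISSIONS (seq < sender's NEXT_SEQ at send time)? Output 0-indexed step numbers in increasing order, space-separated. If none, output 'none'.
Answer: 3 4 5

Derivation:
Step 0: SEND seq=7000 -> fresh
Step 1: DROP seq=1000 -> fresh
Step 2: SEND seq=1125 -> fresh
Step 3: SEND seq=1000 -> retransmit
Step 4: SEND seq=1000 -> retransmit
Step 5: SEND seq=1000 -> retransmit
Step 6: SEND seq=7019 -> fresh
Step 7: SEND seq=7081 -> fresh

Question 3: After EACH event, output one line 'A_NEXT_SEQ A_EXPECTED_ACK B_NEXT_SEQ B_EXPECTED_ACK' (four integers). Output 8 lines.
1000 7019 7019 1000
1125 7019 7019 1000
1192 7019 7019 1000
1192 7019 7019 1192
1192 7019 7019 1192
1192 7019 7019 1192
1192 7081 7081 1192
1192 7126 7126 1192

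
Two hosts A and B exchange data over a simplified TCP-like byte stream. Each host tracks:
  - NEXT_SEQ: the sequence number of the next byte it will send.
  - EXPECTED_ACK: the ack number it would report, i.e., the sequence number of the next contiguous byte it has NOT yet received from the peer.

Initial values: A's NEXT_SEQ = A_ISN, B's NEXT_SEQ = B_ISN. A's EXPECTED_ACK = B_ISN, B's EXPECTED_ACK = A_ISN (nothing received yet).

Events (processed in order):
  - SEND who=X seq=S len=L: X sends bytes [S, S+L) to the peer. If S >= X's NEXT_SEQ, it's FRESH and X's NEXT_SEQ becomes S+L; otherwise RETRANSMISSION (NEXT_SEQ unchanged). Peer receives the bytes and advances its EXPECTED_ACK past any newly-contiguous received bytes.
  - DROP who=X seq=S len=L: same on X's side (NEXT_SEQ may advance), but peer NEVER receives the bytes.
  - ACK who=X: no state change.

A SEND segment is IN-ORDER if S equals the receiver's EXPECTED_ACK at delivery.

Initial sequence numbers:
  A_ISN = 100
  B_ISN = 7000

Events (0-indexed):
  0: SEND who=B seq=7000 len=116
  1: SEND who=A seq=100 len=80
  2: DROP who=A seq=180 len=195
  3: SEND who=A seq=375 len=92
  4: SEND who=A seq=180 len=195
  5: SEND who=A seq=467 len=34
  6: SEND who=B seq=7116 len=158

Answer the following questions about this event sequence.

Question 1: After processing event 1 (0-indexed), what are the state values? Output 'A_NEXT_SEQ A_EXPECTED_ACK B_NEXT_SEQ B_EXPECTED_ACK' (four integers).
After event 0: A_seq=100 A_ack=7116 B_seq=7116 B_ack=100
After event 1: A_seq=180 A_ack=7116 B_seq=7116 B_ack=180

180 7116 7116 180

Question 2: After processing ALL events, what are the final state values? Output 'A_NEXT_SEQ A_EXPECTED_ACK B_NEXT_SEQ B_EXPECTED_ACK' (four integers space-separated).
Answer: 501 7274 7274 501

Derivation:
After event 0: A_seq=100 A_ack=7116 B_seq=7116 B_ack=100
After event 1: A_seq=180 A_ack=7116 B_seq=7116 B_ack=180
After event 2: A_seq=375 A_ack=7116 B_seq=7116 B_ack=180
After event 3: A_seq=467 A_ack=7116 B_seq=7116 B_ack=180
After event 4: A_seq=467 A_ack=7116 B_seq=7116 B_ack=467
After event 5: A_seq=501 A_ack=7116 B_seq=7116 B_ack=501
After event 6: A_seq=501 A_ack=7274 B_seq=7274 B_ack=501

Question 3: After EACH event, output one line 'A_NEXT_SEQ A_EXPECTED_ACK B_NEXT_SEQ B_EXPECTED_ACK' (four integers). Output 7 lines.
100 7116 7116 100
180 7116 7116 180
375 7116 7116 180
467 7116 7116 180
467 7116 7116 467
501 7116 7116 501
501 7274 7274 501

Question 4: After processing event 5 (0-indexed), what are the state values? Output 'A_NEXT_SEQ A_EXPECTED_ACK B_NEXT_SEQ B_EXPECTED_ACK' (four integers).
After event 0: A_seq=100 A_ack=7116 B_seq=7116 B_ack=100
After event 1: A_seq=180 A_ack=7116 B_seq=7116 B_ack=180
After event 2: A_seq=375 A_ack=7116 B_seq=7116 B_ack=180
After event 3: A_seq=467 A_ack=7116 B_seq=7116 B_ack=180
After event 4: A_seq=467 A_ack=7116 B_seq=7116 B_ack=467
After event 5: A_seq=501 A_ack=7116 B_seq=7116 B_ack=501

501 7116 7116 501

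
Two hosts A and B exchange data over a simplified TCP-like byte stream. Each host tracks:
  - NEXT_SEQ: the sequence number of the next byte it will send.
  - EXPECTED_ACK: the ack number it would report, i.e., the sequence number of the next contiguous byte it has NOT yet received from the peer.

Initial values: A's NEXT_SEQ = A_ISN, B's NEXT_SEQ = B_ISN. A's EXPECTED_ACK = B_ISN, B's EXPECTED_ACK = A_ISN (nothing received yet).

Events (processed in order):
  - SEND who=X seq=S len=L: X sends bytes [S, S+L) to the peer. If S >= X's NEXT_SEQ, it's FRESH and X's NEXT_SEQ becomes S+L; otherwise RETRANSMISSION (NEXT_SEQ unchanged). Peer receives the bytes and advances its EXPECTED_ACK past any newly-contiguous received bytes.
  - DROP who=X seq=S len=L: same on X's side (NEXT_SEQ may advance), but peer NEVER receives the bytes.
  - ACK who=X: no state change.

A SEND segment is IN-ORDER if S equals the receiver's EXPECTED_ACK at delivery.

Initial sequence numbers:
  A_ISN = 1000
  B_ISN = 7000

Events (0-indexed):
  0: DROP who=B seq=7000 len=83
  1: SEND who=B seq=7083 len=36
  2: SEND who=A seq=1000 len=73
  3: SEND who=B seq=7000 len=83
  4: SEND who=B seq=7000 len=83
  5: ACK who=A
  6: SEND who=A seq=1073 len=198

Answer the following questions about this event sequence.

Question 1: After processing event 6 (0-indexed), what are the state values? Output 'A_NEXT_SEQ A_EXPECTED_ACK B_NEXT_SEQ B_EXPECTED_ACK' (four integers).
After event 0: A_seq=1000 A_ack=7000 B_seq=7083 B_ack=1000
After event 1: A_seq=1000 A_ack=7000 B_seq=7119 B_ack=1000
After event 2: A_seq=1073 A_ack=7000 B_seq=7119 B_ack=1073
After event 3: A_seq=1073 A_ack=7119 B_seq=7119 B_ack=1073
After event 4: A_seq=1073 A_ack=7119 B_seq=7119 B_ack=1073
After event 5: A_seq=1073 A_ack=7119 B_seq=7119 B_ack=1073
After event 6: A_seq=1271 A_ack=7119 B_seq=7119 B_ack=1271

1271 7119 7119 1271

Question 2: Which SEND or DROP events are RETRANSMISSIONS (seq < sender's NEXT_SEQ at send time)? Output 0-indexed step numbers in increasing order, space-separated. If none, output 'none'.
Step 0: DROP seq=7000 -> fresh
Step 1: SEND seq=7083 -> fresh
Step 2: SEND seq=1000 -> fresh
Step 3: SEND seq=7000 -> retransmit
Step 4: SEND seq=7000 -> retransmit
Step 6: SEND seq=1073 -> fresh

Answer: 3 4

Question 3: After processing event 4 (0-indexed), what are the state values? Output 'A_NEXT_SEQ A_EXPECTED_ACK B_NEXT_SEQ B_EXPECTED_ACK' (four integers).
After event 0: A_seq=1000 A_ack=7000 B_seq=7083 B_ack=1000
After event 1: A_seq=1000 A_ack=7000 B_seq=7119 B_ack=1000
After event 2: A_seq=1073 A_ack=7000 B_seq=7119 B_ack=1073
After event 3: A_seq=1073 A_ack=7119 B_seq=7119 B_ack=1073
After event 4: A_seq=1073 A_ack=7119 B_seq=7119 B_ack=1073

1073 7119 7119 1073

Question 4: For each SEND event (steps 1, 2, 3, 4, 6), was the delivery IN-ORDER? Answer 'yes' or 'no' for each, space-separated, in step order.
Step 1: SEND seq=7083 -> out-of-order
Step 2: SEND seq=1000 -> in-order
Step 3: SEND seq=7000 -> in-order
Step 4: SEND seq=7000 -> out-of-order
Step 6: SEND seq=1073 -> in-order

Answer: no yes yes no yes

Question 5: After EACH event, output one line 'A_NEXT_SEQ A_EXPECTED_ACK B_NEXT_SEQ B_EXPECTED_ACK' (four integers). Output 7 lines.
1000 7000 7083 1000
1000 7000 7119 1000
1073 7000 7119 1073
1073 7119 7119 1073
1073 7119 7119 1073
1073 7119 7119 1073
1271 7119 7119 1271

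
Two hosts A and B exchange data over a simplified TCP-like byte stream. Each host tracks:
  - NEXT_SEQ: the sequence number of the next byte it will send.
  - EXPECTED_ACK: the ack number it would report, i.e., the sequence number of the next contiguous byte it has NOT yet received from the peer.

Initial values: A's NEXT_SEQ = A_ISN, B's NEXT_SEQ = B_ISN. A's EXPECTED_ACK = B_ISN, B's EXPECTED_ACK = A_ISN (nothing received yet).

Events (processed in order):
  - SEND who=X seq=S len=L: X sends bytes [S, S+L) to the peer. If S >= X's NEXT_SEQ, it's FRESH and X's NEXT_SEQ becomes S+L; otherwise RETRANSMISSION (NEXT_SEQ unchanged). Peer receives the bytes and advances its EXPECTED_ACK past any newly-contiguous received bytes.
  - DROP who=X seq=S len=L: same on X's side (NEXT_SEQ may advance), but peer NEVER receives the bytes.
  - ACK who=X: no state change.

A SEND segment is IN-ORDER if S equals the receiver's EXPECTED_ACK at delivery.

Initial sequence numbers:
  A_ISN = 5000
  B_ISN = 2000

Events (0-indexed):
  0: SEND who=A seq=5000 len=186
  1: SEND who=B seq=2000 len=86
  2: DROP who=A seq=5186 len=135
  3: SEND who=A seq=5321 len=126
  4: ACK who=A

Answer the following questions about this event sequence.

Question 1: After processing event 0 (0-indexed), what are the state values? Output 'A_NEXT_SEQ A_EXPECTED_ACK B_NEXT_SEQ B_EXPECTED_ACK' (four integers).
After event 0: A_seq=5186 A_ack=2000 B_seq=2000 B_ack=5186

5186 2000 2000 5186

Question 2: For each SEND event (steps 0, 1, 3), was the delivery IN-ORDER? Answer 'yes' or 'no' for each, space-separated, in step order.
Answer: yes yes no

Derivation:
Step 0: SEND seq=5000 -> in-order
Step 1: SEND seq=2000 -> in-order
Step 3: SEND seq=5321 -> out-of-order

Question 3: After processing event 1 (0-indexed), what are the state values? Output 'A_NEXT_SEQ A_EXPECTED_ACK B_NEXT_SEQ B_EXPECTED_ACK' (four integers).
After event 0: A_seq=5186 A_ack=2000 B_seq=2000 B_ack=5186
After event 1: A_seq=5186 A_ack=2086 B_seq=2086 B_ack=5186

5186 2086 2086 5186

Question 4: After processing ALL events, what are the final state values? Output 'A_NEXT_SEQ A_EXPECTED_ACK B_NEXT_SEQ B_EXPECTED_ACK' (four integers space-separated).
After event 0: A_seq=5186 A_ack=2000 B_seq=2000 B_ack=5186
After event 1: A_seq=5186 A_ack=2086 B_seq=2086 B_ack=5186
After event 2: A_seq=5321 A_ack=2086 B_seq=2086 B_ack=5186
After event 3: A_seq=5447 A_ack=2086 B_seq=2086 B_ack=5186
After event 4: A_seq=5447 A_ack=2086 B_seq=2086 B_ack=5186

Answer: 5447 2086 2086 5186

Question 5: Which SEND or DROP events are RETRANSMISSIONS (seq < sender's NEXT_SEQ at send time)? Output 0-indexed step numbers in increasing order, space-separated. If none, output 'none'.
Step 0: SEND seq=5000 -> fresh
Step 1: SEND seq=2000 -> fresh
Step 2: DROP seq=5186 -> fresh
Step 3: SEND seq=5321 -> fresh

Answer: none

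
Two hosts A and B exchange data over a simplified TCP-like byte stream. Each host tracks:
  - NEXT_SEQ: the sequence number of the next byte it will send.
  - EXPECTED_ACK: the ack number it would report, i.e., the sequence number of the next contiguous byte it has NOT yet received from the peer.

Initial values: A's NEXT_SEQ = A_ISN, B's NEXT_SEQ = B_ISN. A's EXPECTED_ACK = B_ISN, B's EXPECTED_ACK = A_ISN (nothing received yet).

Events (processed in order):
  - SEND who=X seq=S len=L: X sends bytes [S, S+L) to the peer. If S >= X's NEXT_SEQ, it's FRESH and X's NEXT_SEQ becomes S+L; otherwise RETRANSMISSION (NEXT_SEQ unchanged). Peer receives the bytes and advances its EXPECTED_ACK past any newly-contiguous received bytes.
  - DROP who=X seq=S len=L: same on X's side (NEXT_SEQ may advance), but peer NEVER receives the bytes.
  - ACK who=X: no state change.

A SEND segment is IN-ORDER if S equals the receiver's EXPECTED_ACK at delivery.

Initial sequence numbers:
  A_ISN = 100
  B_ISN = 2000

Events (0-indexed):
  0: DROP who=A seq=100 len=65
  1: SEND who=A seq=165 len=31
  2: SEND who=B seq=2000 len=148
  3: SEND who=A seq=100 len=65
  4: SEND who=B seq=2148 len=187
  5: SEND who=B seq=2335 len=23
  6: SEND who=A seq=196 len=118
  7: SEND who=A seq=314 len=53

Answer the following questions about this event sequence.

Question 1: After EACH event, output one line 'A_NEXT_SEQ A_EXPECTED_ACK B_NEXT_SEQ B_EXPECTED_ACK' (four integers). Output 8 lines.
165 2000 2000 100
196 2000 2000 100
196 2148 2148 100
196 2148 2148 196
196 2335 2335 196
196 2358 2358 196
314 2358 2358 314
367 2358 2358 367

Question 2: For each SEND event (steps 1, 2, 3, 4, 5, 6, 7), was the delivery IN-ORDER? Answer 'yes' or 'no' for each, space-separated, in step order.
Step 1: SEND seq=165 -> out-of-order
Step 2: SEND seq=2000 -> in-order
Step 3: SEND seq=100 -> in-order
Step 4: SEND seq=2148 -> in-order
Step 5: SEND seq=2335 -> in-order
Step 6: SEND seq=196 -> in-order
Step 7: SEND seq=314 -> in-order

Answer: no yes yes yes yes yes yes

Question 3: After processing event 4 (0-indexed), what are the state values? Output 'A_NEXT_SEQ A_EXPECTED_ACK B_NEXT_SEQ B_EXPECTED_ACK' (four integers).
After event 0: A_seq=165 A_ack=2000 B_seq=2000 B_ack=100
After event 1: A_seq=196 A_ack=2000 B_seq=2000 B_ack=100
After event 2: A_seq=196 A_ack=2148 B_seq=2148 B_ack=100
After event 3: A_seq=196 A_ack=2148 B_seq=2148 B_ack=196
After event 4: A_seq=196 A_ack=2335 B_seq=2335 B_ack=196

196 2335 2335 196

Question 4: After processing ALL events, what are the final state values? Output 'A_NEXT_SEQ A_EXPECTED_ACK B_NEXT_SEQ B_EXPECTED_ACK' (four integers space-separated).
Answer: 367 2358 2358 367

Derivation:
After event 0: A_seq=165 A_ack=2000 B_seq=2000 B_ack=100
After event 1: A_seq=196 A_ack=2000 B_seq=2000 B_ack=100
After event 2: A_seq=196 A_ack=2148 B_seq=2148 B_ack=100
After event 3: A_seq=196 A_ack=2148 B_seq=2148 B_ack=196
After event 4: A_seq=196 A_ack=2335 B_seq=2335 B_ack=196
After event 5: A_seq=196 A_ack=2358 B_seq=2358 B_ack=196
After event 6: A_seq=314 A_ack=2358 B_seq=2358 B_ack=314
After event 7: A_seq=367 A_ack=2358 B_seq=2358 B_ack=367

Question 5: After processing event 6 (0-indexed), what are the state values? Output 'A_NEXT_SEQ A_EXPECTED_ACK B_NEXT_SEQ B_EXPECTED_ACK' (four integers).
After event 0: A_seq=165 A_ack=2000 B_seq=2000 B_ack=100
After event 1: A_seq=196 A_ack=2000 B_seq=2000 B_ack=100
After event 2: A_seq=196 A_ack=2148 B_seq=2148 B_ack=100
After event 3: A_seq=196 A_ack=2148 B_seq=2148 B_ack=196
After event 4: A_seq=196 A_ack=2335 B_seq=2335 B_ack=196
After event 5: A_seq=196 A_ack=2358 B_seq=2358 B_ack=196
After event 6: A_seq=314 A_ack=2358 B_seq=2358 B_ack=314

314 2358 2358 314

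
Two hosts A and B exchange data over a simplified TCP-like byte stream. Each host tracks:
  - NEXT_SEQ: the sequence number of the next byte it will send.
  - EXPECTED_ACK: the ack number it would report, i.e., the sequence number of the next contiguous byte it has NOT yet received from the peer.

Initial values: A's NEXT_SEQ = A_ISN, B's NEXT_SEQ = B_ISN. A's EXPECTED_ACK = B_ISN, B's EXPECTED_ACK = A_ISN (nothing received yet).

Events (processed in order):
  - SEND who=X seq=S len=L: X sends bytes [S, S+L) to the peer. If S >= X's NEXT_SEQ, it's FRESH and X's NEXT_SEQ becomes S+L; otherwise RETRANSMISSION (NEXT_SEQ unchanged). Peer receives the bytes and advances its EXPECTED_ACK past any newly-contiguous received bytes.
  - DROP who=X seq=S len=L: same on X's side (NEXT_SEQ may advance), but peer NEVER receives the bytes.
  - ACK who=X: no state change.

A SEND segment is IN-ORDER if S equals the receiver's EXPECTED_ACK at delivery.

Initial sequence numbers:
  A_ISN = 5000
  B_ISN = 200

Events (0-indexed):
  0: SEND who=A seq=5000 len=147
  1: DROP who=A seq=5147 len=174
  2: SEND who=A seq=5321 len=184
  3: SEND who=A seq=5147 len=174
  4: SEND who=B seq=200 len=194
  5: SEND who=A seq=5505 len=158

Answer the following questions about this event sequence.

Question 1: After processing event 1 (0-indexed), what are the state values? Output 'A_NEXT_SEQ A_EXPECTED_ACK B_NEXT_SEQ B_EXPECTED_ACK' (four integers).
After event 0: A_seq=5147 A_ack=200 B_seq=200 B_ack=5147
After event 1: A_seq=5321 A_ack=200 B_seq=200 B_ack=5147

5321 200 200 5147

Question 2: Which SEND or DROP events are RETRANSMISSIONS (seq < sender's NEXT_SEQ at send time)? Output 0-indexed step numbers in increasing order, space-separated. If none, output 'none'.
Answer: 3

Derivation:
Step 0: SEND seq=5000 -> fresh
Step 1: DROP seq=5147 -> fresh
Step 2: SEND seq=5321 -> fresh
Step 3: SEND seq=5147 -> retransmit
Step 4: SEND seq=200 -> fresh
Step 5: SEND seq=5505 -> fresh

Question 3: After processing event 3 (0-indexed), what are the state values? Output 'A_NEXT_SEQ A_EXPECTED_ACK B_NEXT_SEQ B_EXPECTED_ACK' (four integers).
After event 0: A_seq=5147 A_ack=200 B_seq=200 B_ack=5147
After event 1: A_seq=5321 A_ack=200 B_seq=200 B_ack=5147
After event 2: A_seq=5505 A_ack=200 B_seq=200 B_ack=5147
After event 3: A_seq=5505 A_ack=200 B_seq=200 B_ack=5505

5505 200 200 5505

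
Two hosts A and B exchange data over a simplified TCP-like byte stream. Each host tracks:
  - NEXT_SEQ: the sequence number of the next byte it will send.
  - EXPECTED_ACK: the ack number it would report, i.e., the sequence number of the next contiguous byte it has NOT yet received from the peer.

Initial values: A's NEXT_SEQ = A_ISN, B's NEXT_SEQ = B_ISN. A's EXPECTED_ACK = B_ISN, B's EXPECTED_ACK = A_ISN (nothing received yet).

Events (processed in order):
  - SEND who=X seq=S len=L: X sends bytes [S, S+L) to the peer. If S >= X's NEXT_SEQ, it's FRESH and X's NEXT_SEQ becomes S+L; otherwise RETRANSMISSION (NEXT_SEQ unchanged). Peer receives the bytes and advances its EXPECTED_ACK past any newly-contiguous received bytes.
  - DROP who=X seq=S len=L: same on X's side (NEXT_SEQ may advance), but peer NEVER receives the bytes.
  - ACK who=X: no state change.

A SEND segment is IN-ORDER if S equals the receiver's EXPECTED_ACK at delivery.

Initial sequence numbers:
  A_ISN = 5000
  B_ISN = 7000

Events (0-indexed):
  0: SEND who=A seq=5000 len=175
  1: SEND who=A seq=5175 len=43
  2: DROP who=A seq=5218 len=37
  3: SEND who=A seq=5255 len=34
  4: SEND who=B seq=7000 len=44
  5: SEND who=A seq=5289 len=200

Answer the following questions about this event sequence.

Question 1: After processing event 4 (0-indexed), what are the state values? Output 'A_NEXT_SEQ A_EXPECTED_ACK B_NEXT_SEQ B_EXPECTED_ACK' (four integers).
After event 0: A_seq=5175 A_ack=7000 B_seq=7000 B_ack=5175
After event 1: A_seq=5218 A_ack=7000 B_seq=7000 B_ack=5218
After event 2: A_seq=5255 A_ack=7000 B_seq=7000 B_ack=5218
After event 3: A_seq=5289 A_ack=7000 B_seq=7000 B_ack=5218
After event 4: A_seq=5289 A_ack=7044 B_seq=7044 B_ack=5218

5289 7044 7044 5218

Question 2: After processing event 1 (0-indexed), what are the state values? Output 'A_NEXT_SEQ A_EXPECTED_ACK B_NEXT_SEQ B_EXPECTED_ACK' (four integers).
After event 0: A_seq=5175 A_ack=7000 B_seq=7000 B_ack=5175
After event 1: A_seq=5218 A_ack=7000 B_seq=7000 B_ack=5218

5218 7000 7000 5218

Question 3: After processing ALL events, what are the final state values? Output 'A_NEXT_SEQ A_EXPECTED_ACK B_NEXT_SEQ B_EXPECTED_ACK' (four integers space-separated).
After event 0: A_seq=5175 A_ack=7000 B_seq=7000 B_ack=5175
After event 1: A_seq=5218 A_ack=7000 B_seq=7000 B_ack=5218
After event 2: A_seq=5255 A_ack=7000 B_seq=7000 B_ack=5218
After event 3: A_seq=5289 A_ack=7000 B_seq=7000 B_ack=5218
After event 4: A_seq=5289 A_ack=7044 B_seq=7044 B_ack=5218
After event 5: A_seq=5489 A_ack=7044 B_seq=7044 B_ack=5218

Answer: 5489 7044 7044 5218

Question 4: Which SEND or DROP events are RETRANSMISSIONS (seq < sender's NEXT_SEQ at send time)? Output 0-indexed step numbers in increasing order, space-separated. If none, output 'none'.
Answer: none

Derivation:
Step 0: SEND seq=5000 -> fresh
Step 1: SEND seq=5175 -> fresh
Step 2: DROP seq=5218 -> fresh
Step 3: SEND seq=5255 -> fresh
Step 4: SEND seq=7000 -> fresh
Step 5: SEND seq=5289 -> fresh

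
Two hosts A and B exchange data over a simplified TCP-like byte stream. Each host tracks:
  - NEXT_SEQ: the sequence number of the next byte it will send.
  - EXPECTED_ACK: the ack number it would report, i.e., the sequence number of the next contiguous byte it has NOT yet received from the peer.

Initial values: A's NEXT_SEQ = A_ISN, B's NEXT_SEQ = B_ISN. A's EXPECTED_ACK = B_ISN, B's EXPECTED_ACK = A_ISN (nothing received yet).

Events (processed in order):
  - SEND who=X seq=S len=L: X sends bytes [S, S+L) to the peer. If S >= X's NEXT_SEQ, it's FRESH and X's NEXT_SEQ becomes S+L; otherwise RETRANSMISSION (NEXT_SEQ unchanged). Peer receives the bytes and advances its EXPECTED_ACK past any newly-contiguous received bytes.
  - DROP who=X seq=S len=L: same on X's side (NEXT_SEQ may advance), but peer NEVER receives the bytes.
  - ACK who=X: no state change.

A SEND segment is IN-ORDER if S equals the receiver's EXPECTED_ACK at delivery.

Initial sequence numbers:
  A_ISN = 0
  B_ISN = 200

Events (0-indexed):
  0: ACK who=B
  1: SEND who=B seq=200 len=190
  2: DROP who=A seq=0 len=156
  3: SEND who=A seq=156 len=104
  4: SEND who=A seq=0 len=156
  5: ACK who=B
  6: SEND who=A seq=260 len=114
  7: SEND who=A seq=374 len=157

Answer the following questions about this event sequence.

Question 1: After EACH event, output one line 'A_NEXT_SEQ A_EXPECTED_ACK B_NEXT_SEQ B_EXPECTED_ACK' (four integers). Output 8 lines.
0 200 200 0
0 390 390 0
156 390 390 0
260 390 390 0
260 390 390 260
260 390 390 260
374 390 390 374
531 390 390 531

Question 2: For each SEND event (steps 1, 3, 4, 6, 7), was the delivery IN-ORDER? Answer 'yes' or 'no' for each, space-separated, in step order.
Answer: yes no yes yes yes

Derivation:
Step 1: SEND seq=200 -> in-order
Step 3: SEND seq=156 -> out-of-order
Step 4: SEND seq=0 -> in-order
Step 6: SEND seq=260 -> in-order
Step 7: SEND seq=374 -> in-order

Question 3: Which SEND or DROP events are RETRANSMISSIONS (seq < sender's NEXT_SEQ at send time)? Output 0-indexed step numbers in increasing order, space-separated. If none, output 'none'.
Answer: 4

Derivation:
Step 1: SEND seq=200 -> fresh
Step 2: DROP seq=0 -> fresh
Step 3: SEND seq=156 -> fresh
Step 4: SEND seq=0 -> retransmit
Step 6: SEND seq=260 -> fresh
Step 7: SEND seq=374 -> fresh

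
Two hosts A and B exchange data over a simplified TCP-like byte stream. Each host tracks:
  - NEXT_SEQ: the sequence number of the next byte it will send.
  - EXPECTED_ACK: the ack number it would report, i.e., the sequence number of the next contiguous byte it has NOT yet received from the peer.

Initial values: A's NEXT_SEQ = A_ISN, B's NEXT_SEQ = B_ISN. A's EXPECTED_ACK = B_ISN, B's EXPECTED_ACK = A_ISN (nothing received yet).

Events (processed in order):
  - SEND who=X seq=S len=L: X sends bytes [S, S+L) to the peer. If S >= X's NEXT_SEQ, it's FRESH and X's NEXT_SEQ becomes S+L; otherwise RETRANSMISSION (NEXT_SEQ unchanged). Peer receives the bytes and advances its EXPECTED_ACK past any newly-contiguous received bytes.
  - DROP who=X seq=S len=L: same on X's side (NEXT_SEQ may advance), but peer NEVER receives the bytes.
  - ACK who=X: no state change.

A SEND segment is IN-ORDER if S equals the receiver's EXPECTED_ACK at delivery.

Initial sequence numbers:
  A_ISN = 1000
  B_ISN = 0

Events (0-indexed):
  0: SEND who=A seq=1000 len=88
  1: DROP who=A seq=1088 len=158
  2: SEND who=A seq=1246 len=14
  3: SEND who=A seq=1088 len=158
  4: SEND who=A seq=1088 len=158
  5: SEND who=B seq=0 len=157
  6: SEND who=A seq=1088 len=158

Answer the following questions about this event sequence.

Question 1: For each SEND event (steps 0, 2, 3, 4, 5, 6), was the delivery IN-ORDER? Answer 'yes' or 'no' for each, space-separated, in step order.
Step 0: SEND seq=1000 -> in-order
Step 2: SEND seq=1246 -> out-of-order
Step 3: SEND seq=1088 -> in-order
Step 4: SEND seq=1088 -> out-of-order
Step 5: SEND seq=0 -> in-order
Step 6: SEND seq=1088 -> out-of-order

Answer: yes no yes no yes no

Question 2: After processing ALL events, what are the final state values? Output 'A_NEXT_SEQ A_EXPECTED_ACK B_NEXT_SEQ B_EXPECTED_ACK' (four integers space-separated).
Answer: 1260 157 157 1260

Derivation:
After event 0: A_seq=1088 A_ack=0 B_seq=0 B_ack=1088
After event 1: A_seq=1246 A_ack=0 B_seq=0 B_ack=1088
After event 2: A_seq=1260 A_ack=0 B_seq=0 B_ack=1088
After event 3: A_seq=1260 A_ack=0 B_seq=0 B_ack=1260
After event 4: A_seq=1260 A_ack=0 B_seq=0 B_ack=1260
After event 5: A_seq=1260 A_ack=157 B_seq=157 B_ack=1260
After event 6: A_seq=1260 A_ack=157 B_seq=157 B_ack=1260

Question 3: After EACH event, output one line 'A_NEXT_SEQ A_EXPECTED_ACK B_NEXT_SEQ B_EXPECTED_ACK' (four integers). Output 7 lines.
1088 0 0 1088
1246 0 0 1088
1260 0 0 1088
1260 0 0 1260
1260 0 0 1260
1260 157 157 1260
1260 157 157 1260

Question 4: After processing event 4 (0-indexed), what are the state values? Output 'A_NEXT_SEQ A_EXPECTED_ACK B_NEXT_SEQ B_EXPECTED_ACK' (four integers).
After event 0: A_seq=1088 A_ack=0 B_seq=0 B_ack=1088
After event 1: A_seq=1246 A_ack=0 B_seq=0 B_ack=1088
After event 2: A_seq=1260 A_ack=0 B_seq=0 B_ack=1088
After event 3: A_seq=1260 A_ack=0 B_seq=0 B_ack=1260
After event 4: A_seq=1260 A_ack=0 B_seq=0 B_ack=1260

1260 0 0 1260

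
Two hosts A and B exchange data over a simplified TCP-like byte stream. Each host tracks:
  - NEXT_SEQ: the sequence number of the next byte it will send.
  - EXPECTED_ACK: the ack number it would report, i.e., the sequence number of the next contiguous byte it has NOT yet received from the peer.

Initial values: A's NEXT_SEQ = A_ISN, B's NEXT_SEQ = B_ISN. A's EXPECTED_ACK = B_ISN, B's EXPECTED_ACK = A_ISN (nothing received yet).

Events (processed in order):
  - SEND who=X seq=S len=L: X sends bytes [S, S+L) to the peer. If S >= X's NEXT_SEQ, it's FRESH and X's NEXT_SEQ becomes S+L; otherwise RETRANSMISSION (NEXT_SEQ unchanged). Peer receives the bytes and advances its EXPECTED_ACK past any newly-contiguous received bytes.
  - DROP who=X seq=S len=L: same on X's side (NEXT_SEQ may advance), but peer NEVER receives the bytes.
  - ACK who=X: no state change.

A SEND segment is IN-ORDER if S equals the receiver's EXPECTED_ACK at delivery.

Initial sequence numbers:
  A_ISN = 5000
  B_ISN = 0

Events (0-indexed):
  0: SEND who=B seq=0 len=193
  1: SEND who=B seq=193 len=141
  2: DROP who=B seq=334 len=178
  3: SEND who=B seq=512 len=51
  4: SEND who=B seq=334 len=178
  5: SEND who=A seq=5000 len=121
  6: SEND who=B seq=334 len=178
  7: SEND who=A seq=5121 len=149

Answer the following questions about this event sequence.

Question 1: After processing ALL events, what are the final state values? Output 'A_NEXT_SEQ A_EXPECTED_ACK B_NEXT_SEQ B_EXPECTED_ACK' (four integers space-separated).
Answer: 5270 563 563 5270

Derivation:
After event 0: A_seq=5000 A_ack=193 B_seq=193 B_ack=5000
After event 1: A_seq=5000 A_ack=334 B_seq=334 B_ack=5000
After event 2: A_seq=5000 A_ack=334 B_seq=512 B_ack=5000
After event 3: A_seq=5000 A_ack=334 B_seq=563 B_ack=5000
After event 4: A_seq=5000 A_ack=563 B_seq=563 B_ack=5000
After event 5: A_seq=5121 A_ack=563 B_seq=563 B_ack=5121
After event 6: A_seq=5121 A_ack=563 B_seq=563 B_ack=5121
After event 7: A_seq=5270 A_ack=563 B_seq=563 B_ack=5270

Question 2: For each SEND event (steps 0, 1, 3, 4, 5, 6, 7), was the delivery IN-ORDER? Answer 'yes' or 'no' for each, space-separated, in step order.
Answer: yes yes no yes yes no yes

Derivation:
Step 0: SEND seq=0 -> in-order
Step 1: SEND seq=193 -> in-order
Step 3: SEND seq=512 -> out-of-order
Step 4: SEND seq=334 -> in-order
Step 5: SEND seq=5000 -> in-order
Step 6: SEND seq=334 -> out-of-order
Step 7: SEND seq=5121 -> in-order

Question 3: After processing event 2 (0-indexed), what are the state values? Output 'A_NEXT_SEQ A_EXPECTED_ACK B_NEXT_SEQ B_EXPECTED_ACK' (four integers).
After event 0: A_seq=5000 A_ack=193 B_seq=193 B_ack=5000
After event 1: A_seq=5000 A_ack=334 B_seq=334 B_ack=5000
After event 2: A_seq=5000 A_ack=334 B_seq=512 B_ack=5000

5000 334 512 5000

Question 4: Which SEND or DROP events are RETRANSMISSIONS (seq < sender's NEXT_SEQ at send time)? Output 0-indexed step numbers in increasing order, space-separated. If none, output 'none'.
Step 0: SEND seq=0 -> fresh
Step 1: SEND seq=193 -> fresh
Step 2: DROP seq=334 -> fresh
Step 3: SEND seq=512 -> fresh
Step 4: SEND seq=334 -> retransmit
Step 5: SEND seq=5000 -> fresh
Step 6: SEND seq=334 -> retransmit
Step 7: SEND seq=5121 -> fresh

Answer: 4 6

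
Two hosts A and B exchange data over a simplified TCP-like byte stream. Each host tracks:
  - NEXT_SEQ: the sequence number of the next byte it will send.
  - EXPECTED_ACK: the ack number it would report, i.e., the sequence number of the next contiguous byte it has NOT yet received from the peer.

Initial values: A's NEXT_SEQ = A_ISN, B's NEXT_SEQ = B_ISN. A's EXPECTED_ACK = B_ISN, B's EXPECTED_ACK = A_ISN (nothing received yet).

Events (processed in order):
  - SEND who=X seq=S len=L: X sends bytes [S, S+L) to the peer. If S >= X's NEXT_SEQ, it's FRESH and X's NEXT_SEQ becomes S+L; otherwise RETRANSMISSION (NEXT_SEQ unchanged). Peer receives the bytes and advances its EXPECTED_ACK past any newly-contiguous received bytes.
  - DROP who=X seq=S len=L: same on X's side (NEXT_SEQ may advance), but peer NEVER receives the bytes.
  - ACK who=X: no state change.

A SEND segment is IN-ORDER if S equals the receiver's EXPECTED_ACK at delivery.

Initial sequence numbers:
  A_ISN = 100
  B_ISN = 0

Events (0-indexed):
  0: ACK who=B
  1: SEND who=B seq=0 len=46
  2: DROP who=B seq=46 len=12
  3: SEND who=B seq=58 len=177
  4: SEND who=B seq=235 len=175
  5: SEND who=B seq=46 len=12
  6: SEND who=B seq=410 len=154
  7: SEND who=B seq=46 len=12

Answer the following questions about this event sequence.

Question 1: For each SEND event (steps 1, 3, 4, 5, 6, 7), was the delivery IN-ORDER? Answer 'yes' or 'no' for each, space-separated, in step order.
Step 1: SEND seq=0 -> in-order
Step 3: SEND seq=58 -> out-of-order
Step 4: SEND seq=235 -> out-of-order
Step 5: SEND seq=46 -> in-order
Step 6: SEND seq=410 -> in-order
Step 7: SEND seq=46 -> out-of-order

Answer: yes no no yes yes no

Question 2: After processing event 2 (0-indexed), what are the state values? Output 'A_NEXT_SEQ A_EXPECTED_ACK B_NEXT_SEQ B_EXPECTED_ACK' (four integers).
After event 0: A_seq=100 A_ack=0 B_seq=0 B_ack=100
After event 1: A_seq=100 A_ack=46 B_seq=46 B_ack=100
After event 2: A_seq=100 A_ack=46 B_seq=58 B_ack=100

100 46 58 100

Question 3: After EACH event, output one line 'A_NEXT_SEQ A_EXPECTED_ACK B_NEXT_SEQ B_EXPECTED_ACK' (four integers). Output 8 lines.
100 0 0 100
100 46 46 100
100 46 58 100
100 46 235 100
100 46 410 100
100 410 410 100
100 564 564 100
100 564 564 100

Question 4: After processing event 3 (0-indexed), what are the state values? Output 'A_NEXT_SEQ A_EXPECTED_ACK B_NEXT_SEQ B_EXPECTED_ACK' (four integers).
After event 0: A_seq=100 A_ack=0 B_seq=0 B_ack=100
After event 1: A_seq=100 A_ack=46 B_seq=46 B_ack=100
After event 2: A_seq=100 A_ack=46 B_seq=58 B_ack=100
After event 3: A_seq=100 A_ack=46 B_seq=235 B_ack=100

100 46 235 100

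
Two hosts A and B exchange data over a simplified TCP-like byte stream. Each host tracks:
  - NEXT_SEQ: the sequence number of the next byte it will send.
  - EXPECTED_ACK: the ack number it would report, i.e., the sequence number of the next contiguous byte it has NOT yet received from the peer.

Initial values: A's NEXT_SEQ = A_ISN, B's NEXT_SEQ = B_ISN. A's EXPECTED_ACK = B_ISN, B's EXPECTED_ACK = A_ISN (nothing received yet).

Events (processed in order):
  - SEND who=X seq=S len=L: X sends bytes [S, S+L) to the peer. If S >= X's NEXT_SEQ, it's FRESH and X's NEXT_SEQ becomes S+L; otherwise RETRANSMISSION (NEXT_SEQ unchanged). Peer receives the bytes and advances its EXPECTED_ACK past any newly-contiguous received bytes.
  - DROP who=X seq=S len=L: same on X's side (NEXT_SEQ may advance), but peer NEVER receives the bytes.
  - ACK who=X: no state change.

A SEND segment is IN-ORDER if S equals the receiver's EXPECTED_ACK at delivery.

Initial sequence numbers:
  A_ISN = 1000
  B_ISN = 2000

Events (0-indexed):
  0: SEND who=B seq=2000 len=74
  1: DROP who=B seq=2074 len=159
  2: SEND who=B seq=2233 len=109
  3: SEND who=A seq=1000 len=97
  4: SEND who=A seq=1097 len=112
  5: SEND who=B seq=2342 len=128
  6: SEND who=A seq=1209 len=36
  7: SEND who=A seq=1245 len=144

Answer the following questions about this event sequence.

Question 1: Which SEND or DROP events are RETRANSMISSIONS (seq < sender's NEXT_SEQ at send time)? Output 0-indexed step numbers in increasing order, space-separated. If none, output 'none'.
Step 0: SEND seq=2000 -> fresh
Step 1: DROP seq=2074 -> fresh
Step 2: SEND seq=2233 -> fresh
Step 3: SEND seq=1000 -> fresh
Step 4: SEND seq=1097 -> fresh
Step 5: SEND seq=2342 -> fresh
Step 6: SEND seq=1209 -> fresh
Step 7: SEND seq=1245 -> fresh

Answer: none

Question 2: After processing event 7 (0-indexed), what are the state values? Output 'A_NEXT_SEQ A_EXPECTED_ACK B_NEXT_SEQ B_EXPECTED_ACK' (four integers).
After event 0: A_seq=1000 A_ack=2074 B_seq=2074 B_ack=1000
After event 1: A_seq=1000 A_ack=2074 B_seq=2233 B_ack=1000
After event 2: A_seq=1000 A_ack=2074 B_seq=2342 B_ack=1000
After event 3: A_seq=1097 A_ack=2074 B_seq=2342 B_ack=1097
After event 4: A_seq=1209 A_ack=2074 B_seq=2342 B_ack=1209
After event 5: A_seq=1209 A_ack=2074 B_seq=2470 B_ack=1209
After event 6: A_seq=1245 A_ack=2074 B_seq=2470 B_ack=1245
After event 7: A_seq=1389 A_ack=2074 B_seq=2470 B_ack=1389

1389 2074 2470 1389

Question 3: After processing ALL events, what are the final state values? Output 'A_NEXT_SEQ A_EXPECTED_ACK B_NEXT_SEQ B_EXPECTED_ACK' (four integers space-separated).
Answer: 1389 2074 2470 1389

Derivation:
After event 0: A_seq=1000 A_ack=2074 B_seq=2074 B_ack=1000
After event 1: A_seq=1000 A_ack=2074 B_seq=2233 B_ack=1000
After event 2: A_seq=1000 A_ack=2074 B_seq=2342 B_ack=1000
After event 3: A_seq=1097 A_ack=2074 B_seq=2342 B_ack=1097
After event 4: A_seq=1209 A_ack=2074 B_seq=2342 B_ack=1209
After event 5: A_seq=1209 A_ack=2074 B_seq=2470 B_ack=1209
After event 6: A_seq=1245 A_ack=2074 B_seq=2470 B_ack=1245
After event 7: A_seq=1389 A_ack=2074 B_seq=2470 B_ack=1389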